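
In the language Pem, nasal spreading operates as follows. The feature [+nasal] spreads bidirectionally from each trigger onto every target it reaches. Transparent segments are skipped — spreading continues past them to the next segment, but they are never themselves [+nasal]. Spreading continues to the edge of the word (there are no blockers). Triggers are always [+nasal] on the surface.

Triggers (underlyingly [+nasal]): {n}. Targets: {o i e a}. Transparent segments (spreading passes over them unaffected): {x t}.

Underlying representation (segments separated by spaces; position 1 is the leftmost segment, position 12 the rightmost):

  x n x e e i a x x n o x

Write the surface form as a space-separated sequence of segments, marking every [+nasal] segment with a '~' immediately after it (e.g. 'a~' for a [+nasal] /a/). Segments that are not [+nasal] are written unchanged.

x n~ x e~ e~ i~ a~ x x n~ o~ x

From /n/ at 2 rightward: 3 /x/ transparent; 4 /e/ → [+nasal]; 5 /e/ → [+nasal]; 6 /i/ → [+nasal]; 7 /a/ → [+nasal]; 8 /x/ transparent; 9 /x/ transparent; 10 /n/ is itself a trigger — this domain ends here.
From /n/ at 2 leftward: 1 /x/ transparent; word edge.
From /n/ at 10 rightward: 11 /o/ → [+nasal]; 12 /x/ transparent; word edge.
From /n/ at 10 leftward: 9 /x/ transparent; 8 /x/ transparent; 7 /a/ → [+nasal]; 6 /i/ → [+nasal]; 5 /e/ → [+nasal]; 4 /e/ → [+nasal]; 3 /x/ transparent; 2 /n/ is itself a trigger — this domain ends here.
[+nasal] positions on the surface: 2 4 5 6 7 10 11.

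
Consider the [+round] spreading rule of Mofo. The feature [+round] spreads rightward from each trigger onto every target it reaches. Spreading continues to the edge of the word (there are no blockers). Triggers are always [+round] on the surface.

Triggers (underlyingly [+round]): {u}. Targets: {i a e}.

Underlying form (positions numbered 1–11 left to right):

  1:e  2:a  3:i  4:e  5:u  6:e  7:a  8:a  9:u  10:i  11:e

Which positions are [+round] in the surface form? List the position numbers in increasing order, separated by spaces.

From /u/ at 5 rightward: 6 /e/ → [+round]; 7 /a/ → [+round]; 8 /a/ → [+round]; 9 /u/ is itself a trigger — this domain ends here.
From /u/ at 9 rightward: 10 /i/ → [+round]; 11 /e/ → [+round]; word edge.
Targets with no active source: positions 1 2 3 4 stay [-round].

5 6 7 8 9 10 11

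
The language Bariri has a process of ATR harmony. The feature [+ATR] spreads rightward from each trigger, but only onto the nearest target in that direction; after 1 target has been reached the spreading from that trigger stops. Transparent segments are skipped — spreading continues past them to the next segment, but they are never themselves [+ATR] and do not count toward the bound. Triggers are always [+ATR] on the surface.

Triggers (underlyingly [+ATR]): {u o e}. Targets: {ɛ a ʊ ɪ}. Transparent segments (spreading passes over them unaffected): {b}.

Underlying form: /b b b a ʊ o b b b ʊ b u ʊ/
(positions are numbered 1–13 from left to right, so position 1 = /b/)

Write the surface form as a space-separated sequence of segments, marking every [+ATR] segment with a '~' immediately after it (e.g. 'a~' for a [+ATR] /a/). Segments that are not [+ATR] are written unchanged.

From /o/ at 6 rightward: 7 /b/ transparent; 8 /b/ transparent; 9 /b/ transparent; 10 /ʊ/ → [+ATR]; bound reached.
From /u/ at 12 rightward: 13 /ʊ/ → [+ATR]; bound reached.
Targets with no active source: positions 4 5 stay [-ATR].
[+ATR] positions on the surface: 6 10 12 13.

b b b a ʊ o~ b b b ʊ~ b u~ ʊ~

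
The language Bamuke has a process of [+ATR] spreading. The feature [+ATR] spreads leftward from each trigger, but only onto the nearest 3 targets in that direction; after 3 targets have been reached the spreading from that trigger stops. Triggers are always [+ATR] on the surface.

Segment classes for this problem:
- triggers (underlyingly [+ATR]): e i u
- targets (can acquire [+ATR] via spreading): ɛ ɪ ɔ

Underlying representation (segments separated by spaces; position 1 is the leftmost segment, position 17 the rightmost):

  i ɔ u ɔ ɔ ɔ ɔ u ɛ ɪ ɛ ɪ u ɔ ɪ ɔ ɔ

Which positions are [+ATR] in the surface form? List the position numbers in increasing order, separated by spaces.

From /i/ at 1 leftward: word edge.
From /u/ at 3 leftward: 2 /ɔ/ → [+ATR]; 1 /i/ is itself a trigger — this domain ends here.
From /u/ at 8 leftward: 7 /ɔ/ → [+ATR]; 6 /ɔ/ → [+ATR]; 5 /ɔ/ → [+ATR]; bound reached.
From /u/ at 13 leftward: 12 /ɪ/ → [+ATR]; 11 /ɛ/ → [+ATR]; 10 /ɪ/ → [+ATR]; bound reached.
Targets with no active source: positions 4 9 14 15 16 17 stay [-ATR].

1 2 3 5 6 7 8 10 11 12 13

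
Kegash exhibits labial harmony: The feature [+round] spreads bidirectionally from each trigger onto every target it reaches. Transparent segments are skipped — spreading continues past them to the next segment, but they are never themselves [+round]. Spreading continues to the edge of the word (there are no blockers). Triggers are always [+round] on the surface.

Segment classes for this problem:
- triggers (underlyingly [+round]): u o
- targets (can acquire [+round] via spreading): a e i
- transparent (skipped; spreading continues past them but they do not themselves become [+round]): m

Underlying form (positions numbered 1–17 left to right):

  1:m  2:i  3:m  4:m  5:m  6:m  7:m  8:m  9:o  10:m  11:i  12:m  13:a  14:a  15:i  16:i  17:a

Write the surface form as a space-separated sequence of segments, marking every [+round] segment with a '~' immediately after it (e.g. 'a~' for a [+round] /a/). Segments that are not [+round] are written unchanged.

From /o/ at 9 rightward: 10 /m/ transparent; 11 /i/ → [+round]; 12 /m/ transparent; 13 /a/ → [+round]; 14 /a/ → [+round]; 15 /i/ → [+round]; 16 /i/ → [+round]; 17 /a/ → [+round]; word edge.
From /o/ at 9 leftward: 8 /m/ transparent; 7 /m/ transparent; 6 /m/ transparent; 5 /m/ transparent; 4 /m/ transparent; 3 /m/ transparent; 2 /i/ → [+round]; 1 /m/ transparent; word edge.
[+round] positions on the surface: 2 9 11 13 14 15 16 17.

m i~ m m m m m m o~ m i~ m a~ a~ i~ i~ a~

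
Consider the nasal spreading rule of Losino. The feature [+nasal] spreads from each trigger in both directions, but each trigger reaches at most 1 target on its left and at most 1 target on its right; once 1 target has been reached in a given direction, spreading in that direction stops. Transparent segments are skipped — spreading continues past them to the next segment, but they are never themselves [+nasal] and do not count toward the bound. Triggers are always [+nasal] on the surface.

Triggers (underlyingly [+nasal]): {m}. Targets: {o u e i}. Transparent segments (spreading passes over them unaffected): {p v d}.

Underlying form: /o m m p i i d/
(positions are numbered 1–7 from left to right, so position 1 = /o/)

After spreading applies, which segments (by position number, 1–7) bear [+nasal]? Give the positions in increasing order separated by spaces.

From /m/ at 2 rightward: 3 /m/ is itself a trigger — this domain ends here.
From /m/ at 2 leftward: 1 /o/ → [+nasal]; bound reached.
From /m/ at 3 rightward: 4 /p/ transparent; 5 /i/ → [+nasal]; bound reached.
From /m/ at 3 leftward: 2 /m/ is itself a trigger — this domain ends here.
Target with no active source: position 6 stays [-nasal].

1 2 3 5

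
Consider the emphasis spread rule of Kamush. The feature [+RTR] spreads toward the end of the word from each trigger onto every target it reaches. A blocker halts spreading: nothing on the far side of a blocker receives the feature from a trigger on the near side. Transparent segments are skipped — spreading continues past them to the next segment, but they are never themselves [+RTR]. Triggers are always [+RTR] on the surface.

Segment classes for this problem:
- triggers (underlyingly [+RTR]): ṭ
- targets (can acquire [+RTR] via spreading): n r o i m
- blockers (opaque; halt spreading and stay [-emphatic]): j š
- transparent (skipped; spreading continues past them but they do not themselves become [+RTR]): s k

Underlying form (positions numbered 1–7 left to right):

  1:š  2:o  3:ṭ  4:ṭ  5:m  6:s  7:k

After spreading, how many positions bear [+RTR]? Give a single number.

From /ṭ/ at 3 rightward: 4 /ṭ/ is itself a trigger — this domain ends here.
From /ṭ/ at 4 rightward: 5 /m/ → [+RTR]; 6 /s/ transparent; 7 /k/ transparent; word edge.
Target with no active source: position 2 stays [-emphatic].
[+RTR] positions on the surface: 3 4 5.

3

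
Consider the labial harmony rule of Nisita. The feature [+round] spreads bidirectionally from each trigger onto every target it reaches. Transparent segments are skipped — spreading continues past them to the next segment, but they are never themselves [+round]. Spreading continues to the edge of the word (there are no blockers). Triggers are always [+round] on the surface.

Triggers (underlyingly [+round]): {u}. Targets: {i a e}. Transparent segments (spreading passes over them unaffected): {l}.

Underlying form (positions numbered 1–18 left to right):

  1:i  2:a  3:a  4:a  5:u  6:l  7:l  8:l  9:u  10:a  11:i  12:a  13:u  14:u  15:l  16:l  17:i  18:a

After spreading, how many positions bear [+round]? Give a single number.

From /u/ at 5 rightward: 6 /l/ transparent; 7 /l/ transparent; 8 /l/ transparent; 9 /u/ is itself a trigger — this domain ends here.
From /u/ at 5 leftward: 4 /a/ → [+round]; 3 /a/ → [+round]; 2 /a/ → [+round]; 1 /i/ → [+round]; word edge.
From /u/ at 9 rightward: 10 /a/ → [+round]; 11 /i/ → [+round]; 12 /a/ → [+round]; 13 /u/ is itself a trigger — this domain ends here.
From /u/ at 9 leftward: 8 /l/ transparent; 7 /l/ transparent; 6 /l/ transparent; 5 /u/ is itself a trigger — this domain ends here.
From /u/ at 13 rightward: 14 /u/ is itself a trigger — this domain ends here.
From /u/ at 13 leftward: 12 /a/ → [+round]; 11 /i/ → [+round]; 10 /a/ → [+round]; 9 /u/ is itself a trigger — this domain ends here.
From /u/ at 14 rightward: 15 /l/ transparent; 16 /l/ transparent; 17 /i/ → [+round]; 18 /a/ → [+round]; word edge.
From /u/ at 14 leftward: 13 /u/ is itself a trigger — this domain ends here.
[+round] positions on the surface: 1 2 3 4 5 9 10 11 12 13 14 17 18.

13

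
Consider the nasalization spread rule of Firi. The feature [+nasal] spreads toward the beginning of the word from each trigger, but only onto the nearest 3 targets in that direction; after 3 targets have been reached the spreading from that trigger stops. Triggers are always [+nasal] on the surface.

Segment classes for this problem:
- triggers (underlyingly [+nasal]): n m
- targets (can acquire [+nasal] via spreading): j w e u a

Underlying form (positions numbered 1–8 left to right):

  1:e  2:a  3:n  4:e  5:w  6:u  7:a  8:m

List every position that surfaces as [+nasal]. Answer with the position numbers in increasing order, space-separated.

From /n/ at 3 leftward: 2 /a/ → [+nasal]; 1 /e/ → [+nasal]; word edge.
From /m/ at 8 leftward: 7 /a/ → [+nasal]; 6 /u/ → [+nasal]; 5 /w/ → [+nasal]; bound reached.
Target with no active source: position 4 stays [-nasal].

1 2 3 5 6 7 8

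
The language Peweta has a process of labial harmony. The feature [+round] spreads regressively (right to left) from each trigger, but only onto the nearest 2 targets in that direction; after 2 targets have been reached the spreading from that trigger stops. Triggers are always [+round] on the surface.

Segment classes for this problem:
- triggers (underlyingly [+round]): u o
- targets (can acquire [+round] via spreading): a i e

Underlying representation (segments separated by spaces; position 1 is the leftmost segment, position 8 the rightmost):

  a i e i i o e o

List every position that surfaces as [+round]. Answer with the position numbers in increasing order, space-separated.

From /o/ at 6 leftward: 5 /i/ → [+round]; 4 /i/ → [+round]; bound reached.
From /o/ at 8 leftward: 7 /e/ → [+round]; 6 /o/ is itself a trigger — this domain ends here.
Targets with no active source: positions 1 2 3 stay [-round].

4 5 6 7 8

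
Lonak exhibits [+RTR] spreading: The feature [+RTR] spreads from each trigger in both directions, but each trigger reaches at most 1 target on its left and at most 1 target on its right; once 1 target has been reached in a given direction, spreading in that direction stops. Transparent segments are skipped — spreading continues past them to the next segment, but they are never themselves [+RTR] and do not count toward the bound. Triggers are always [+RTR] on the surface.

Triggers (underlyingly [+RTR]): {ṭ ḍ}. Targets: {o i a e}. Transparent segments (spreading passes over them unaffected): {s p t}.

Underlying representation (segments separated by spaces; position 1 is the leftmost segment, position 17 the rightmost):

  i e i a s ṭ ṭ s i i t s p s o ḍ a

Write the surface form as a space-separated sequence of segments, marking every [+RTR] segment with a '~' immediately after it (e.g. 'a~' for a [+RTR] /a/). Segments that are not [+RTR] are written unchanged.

From /ṭ/ at 6 rightward: 7 /ṭ/ is itself a trigger — this domain ends here.
From /ṭ/ at 6 leftward: 5 /s/ transparent; 4 /a/ → [+RTR]; bound reached.
From /ṭ/ at 7 rightward: 8 /s/ transparent; 9 /i/ → [+RTR]; bound reached.
From /ṭ/ at 7 leftward: 6 /ṭ/ is itself a trigger — this domain ends here.
From /ḍ/ at 16 rightward: 17 /a/ → [+RTR]; bound reached.
From /ḍ/ at 16 leftward: 15 /o/ → [+RTR]; bound reached.
Targets with no active source: positions 1 2 3 10 stay [-emphatic].
[+RTR] positions on the surface: 4 6 7 9 15 16 17.

i e i a~ s ṭ~ ṭ~ s i~ i t s p s o~ ḍ~ a~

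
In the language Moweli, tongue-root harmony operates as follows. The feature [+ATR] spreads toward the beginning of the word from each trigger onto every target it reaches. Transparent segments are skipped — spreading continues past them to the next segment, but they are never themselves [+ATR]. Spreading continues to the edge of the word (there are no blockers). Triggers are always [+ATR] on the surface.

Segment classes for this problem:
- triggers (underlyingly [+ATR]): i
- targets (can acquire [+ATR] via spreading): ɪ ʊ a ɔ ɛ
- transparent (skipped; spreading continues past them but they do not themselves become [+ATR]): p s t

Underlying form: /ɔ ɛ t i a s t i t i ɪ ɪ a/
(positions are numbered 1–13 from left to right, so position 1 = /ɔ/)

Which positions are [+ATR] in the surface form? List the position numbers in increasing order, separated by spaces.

1 2 4 5 8 10

From /i/ at 4 leftward: 3 /t/ transparent; 2 /ɛ/ → [+ATR]; 1 /ɔ/ → [+ATR]; word edge.
From /i/ at 8 leftward: 7 /t/ transparent; 6 /s/ transparent; 5 /a/ → [+ATR]; 4 /i/ is itself a trigger — this domain ends here.
From /i/ at 10 leftward: 9 /t/ transparent; 8 /i/ is itself a trigger — this domain ends here.
Targets with no active source: positions 11 12 13 stay [-ATR].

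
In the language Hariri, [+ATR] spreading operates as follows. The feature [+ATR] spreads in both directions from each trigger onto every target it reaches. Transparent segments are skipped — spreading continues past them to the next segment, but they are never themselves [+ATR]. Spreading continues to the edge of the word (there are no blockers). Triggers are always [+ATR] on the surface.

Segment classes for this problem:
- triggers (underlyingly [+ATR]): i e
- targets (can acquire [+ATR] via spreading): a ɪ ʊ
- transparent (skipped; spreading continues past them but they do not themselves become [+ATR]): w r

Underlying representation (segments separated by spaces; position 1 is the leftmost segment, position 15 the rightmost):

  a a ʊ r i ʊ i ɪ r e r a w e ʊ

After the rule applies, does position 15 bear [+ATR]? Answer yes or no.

yes

From /i/ at 5 rightward: 6 /ʊ/ → [+ATR]; 7 /i/ is itself a trigger — this domain ends here.
From /i/ at 5 leftward: 4 /r/ transparent; 3 /ʊ/ → [+ATR]; 2 /a/ → [+ATR]; 1 /a/ → [+ATR]; word edge.
From /i/ at 7 rightward: 8 /ɪ/ → [+ATR]; 9 /r/ transparent; 10 /e/ is itself a trigger — this domain ends here.
From /i/ at 7 leftward: 6 /ʊ/ → [+ATR]; 5 /i/ is itself a trigger — this domain ends here.
From /e/ at 10 rightward: 11 /r/ transparent; 12 /a/ → [+ATR]; 13 /w/ transparent; 14 /e/ is itself a trigger — this domain ends here.
From /e/ at 10 leftward: 9 /r/ transparent; 8 /ɪ/ → [+ATR]; 7 /i/ is itself a trigger — this domain ends here.
From /e/ at 14 rightward: 15 /ʊ/ → [+ATR]; word edge.
From /e/ at 14 leftward: 13 /w/ transparent; 12 /a/ → [+ATR]; 11 /r/ transparent; 10 /e/ is itself a trigger — this domain ends here.
[+ATR] positions on the surface: 1 2 3 5 6 7 8 10 12 14 15.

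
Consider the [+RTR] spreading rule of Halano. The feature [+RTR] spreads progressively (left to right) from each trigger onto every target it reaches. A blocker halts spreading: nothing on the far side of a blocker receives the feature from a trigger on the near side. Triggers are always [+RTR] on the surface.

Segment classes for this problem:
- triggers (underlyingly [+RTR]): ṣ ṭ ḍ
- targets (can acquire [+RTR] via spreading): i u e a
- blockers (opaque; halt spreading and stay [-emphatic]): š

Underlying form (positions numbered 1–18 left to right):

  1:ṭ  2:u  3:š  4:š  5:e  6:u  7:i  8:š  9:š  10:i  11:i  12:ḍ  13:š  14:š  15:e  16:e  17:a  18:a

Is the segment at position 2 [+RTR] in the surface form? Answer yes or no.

yes

From /ṭ/ at 1 rightward: 2 /u/ → [+RTR]; 3 /š/ blocks.
From /ḍ/ at 12 rightward: 13 /š/ blocks.
Targets with no active source: positions 5 6 7 10 11 15 16 17 18 stay [-emphatic].
[+RTR] positions on the surface: 1 2 12.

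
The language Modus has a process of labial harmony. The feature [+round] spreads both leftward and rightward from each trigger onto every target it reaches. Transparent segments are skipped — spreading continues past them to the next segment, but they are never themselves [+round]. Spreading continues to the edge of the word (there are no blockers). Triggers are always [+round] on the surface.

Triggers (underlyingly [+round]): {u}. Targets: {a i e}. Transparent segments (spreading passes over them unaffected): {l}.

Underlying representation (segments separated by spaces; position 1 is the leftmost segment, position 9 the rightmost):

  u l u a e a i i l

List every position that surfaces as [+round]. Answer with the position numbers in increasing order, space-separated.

1 3 4 5 6 7 8

From /u/ at 1 rightward: 2 /l/ transparent; 3 /u/ is itself a trigger — this domain ends here.
From /u/ at 1 leftward: word edge.
From /u/ at 3 rightward: 4 /a/ → [+round]; 5 /e/ → [+round]; 6 /a/ → [+round]; 7 /i/ → [+round]; 8 /i/ → [+round]; 9 /l/ transparent; word edge.
From /u/ at 3 leftward: 2 /l/ transparent; 1 /u/ is itself a trigger — this domain ends here.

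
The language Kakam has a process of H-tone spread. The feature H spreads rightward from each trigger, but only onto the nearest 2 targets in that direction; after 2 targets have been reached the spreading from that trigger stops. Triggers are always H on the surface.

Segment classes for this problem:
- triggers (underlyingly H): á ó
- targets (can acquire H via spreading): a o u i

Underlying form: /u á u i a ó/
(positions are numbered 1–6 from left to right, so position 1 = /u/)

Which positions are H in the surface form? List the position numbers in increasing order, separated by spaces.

From /á/ at 2 rightward: 3 /u/ → H; 4 /i/ → H; bound reached.
From /ó/ at 6 rightward: word edge.
Targets with no active source: positions 1 5 stay [-high tone].

2 3 4 6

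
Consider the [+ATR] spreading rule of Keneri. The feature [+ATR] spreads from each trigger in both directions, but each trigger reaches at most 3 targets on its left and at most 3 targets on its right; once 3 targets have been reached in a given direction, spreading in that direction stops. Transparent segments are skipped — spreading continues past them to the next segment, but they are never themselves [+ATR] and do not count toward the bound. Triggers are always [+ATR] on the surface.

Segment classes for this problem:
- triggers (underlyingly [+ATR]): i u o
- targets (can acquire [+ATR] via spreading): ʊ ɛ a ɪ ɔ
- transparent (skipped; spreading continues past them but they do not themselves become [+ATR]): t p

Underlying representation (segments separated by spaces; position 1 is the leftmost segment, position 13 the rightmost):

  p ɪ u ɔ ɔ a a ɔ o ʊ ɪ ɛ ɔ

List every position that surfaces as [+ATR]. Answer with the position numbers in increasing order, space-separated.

From /u/ at 3 rightward: 4 /ɔ/ → [+ATR]; 5 /ɔ/ → [+ATR]; 6 /a/ → [+ATR]; bound reached.
From /u/ at 3 leftward: 2 /ɪ/ → [+ATR]; 1 /p/ transparent; word edge.
From /o/ at 9 rightward: 10 /ʊ/ → [+ATR]; 11 /ɪ/ → [+ATR]; 12 /ɛ/ → [+ATR]; bound reached.
From /o/ at 9 leftward: 8 /ɔ/ → [+ATR]; 7 /a/ → [+ATR]; 6 /a/ → [+ATR]; bound reached.
Target with no active source: position 13 stays [-ATR].

2 3 4 5 6 7 8 9 10 11 12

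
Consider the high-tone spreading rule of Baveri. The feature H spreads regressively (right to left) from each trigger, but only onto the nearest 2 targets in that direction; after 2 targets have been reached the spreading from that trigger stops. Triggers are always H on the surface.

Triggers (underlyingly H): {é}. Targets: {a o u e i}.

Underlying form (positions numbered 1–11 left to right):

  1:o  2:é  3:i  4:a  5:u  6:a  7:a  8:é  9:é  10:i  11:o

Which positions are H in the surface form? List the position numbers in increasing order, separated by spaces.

From /é/ at 2 leftward: 1 /o/ → H; word edge.
From /é/ at 8 leftward: 7 /a/ → H; 6 /a/ → H; bound reached.
From /é/ at 9 leftward: 8 /é/ is itself a trigger — this domain ends here.
Targets with no active source: positions 3 4 5 10 11 stay [-high tone].

1 2 6 7 8 9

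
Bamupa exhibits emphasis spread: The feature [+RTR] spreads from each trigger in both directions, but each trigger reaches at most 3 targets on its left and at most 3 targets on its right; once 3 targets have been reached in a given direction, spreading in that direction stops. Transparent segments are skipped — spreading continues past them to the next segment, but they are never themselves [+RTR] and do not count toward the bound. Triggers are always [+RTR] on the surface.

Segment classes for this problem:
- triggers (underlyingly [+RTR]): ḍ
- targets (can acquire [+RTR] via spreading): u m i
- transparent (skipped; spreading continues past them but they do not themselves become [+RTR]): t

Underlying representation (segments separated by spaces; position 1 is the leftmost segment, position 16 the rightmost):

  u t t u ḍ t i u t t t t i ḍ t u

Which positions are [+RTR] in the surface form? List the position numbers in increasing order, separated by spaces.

1 4 5 7 8 13 14 16

From /ḍ/ at 5 rightward: 6 /t/ transparent; 7 /i/ → [+RTR]; 8 /u/ → [+RTR]; 9 /t/ transparent; 10 /t/ transparent; 11 /t/ transparent; 12 /t/ transparent; 13 /i/ → [+RTR]; bound reached.
From /ḍ/ at 5 leftward: 4 /u/ → [+RTR]; 3 /t/ transparent; 2 /t/ transparent; 1 /u/ → [+RTR]; word edge.
From /ḍ/ at 14 rightward: 15 /t/ transparent; 16 /u/ → [+RTR]; word edge.
From /ḍ/ at 14 leftward: 13 /i/ → [+RTR]; 12 /t/ transparent; 11 /t/ transparent; 10 /t/ transparent; 9 /t/ transparent; 8 /u/ → [+RTR]; 7 /i/ → [+RTR]; bound reached.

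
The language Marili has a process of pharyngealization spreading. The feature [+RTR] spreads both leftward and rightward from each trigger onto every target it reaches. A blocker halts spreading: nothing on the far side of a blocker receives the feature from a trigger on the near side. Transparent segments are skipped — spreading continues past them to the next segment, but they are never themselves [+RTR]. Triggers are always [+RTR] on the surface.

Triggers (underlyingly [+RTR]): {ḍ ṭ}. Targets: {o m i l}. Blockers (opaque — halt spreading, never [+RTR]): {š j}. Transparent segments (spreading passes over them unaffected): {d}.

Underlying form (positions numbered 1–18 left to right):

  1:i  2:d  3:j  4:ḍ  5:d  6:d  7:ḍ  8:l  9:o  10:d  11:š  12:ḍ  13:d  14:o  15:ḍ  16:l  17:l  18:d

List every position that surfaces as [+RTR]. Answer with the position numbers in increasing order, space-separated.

From /ḍ/ at 4 rightward: 5 /d/ transparent; 6 /d/ transparent; 7 /ḍ/ is itself a trigger — this domain ends here.
From /ḍ/ at 4 leftward: 3 /j/ blocks.
From /ḍ/ at 7 rightward: 8 /l/ → [+RTR]; 9 /o/ → [+RTR]; 10 /d/ transparent; 11 /š/ blocks.
From /ḍ/ at 7 leftward: 6 /d/ transparent; 5 /d/ transparent; 4 /ḍ/ is itself a trigger — this domain ends here.
From /ḍ/ at 12 rightward: 13 /d/ transparent; 14 /o/ → [+RTR]; 15 /ḍ/ is itself a trigger — this domain ends here.
From /ḍ/ at 12 leftward: 11 /š/ blocks.
From /ḍ/ at 15 rightward: 16 /l/ → [+RTR]; 17 /l/ → [+RTR]; 18 /d/ transparent; word edge.
From /ḍ/ at 15 leftward: 14 /o/ → [+RTR]; 13 /d/ transparent; 12 /ḍ/ is itself a trigger — this domain ends here.
Target with no active source: position 1 stays [-emphatic].

4 7 8 9 12 14 15 16 17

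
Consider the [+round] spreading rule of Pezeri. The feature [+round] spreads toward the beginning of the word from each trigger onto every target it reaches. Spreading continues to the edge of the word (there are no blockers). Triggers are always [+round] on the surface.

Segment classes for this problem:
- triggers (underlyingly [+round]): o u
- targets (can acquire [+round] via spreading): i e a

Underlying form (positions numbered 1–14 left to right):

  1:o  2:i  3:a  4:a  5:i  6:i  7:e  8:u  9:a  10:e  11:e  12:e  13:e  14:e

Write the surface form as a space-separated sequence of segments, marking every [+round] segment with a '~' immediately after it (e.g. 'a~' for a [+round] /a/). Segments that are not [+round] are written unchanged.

From /o/ at 1 leftward: word edge.
From /u/ at 8 leftward: 7 /e/ → [+round]; 6 /i/ → [+round]; 5 /i/ → [+round]; 4 /a/ → [+round]; 3 /a/ → [+round]; 2 /i/ → [+round]; 1 /o/ is itself a trigger — this domain ends here.
Targets with no active source: positions 9 10 11 12 13 14 stay [-round].
[+round] positions on the surface: 1 2 3 4 5 6 7 8.

o~ i~ a~ a~ i~ i~ e~ u~ a e e e e e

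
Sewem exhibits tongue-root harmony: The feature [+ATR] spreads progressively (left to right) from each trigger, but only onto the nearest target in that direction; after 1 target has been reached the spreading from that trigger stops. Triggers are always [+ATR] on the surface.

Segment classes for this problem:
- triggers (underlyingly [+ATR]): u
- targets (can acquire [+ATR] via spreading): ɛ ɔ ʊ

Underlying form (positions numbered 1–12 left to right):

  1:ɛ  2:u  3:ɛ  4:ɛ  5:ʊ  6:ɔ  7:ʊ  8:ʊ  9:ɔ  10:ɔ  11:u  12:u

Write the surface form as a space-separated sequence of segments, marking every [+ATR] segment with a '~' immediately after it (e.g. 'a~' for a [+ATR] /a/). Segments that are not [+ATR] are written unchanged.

ɛ u~ ɛ~ ɛ ʊ ɔ ʊ ʊ ɔ ɔ u~ u~

From /u/ at 2 rightward: 3 /ɛ/ → [+ATR]; bound reached.
From /u/ at 11 rightward: 12 /u/ is itself a trigger — this domain ends here.
From /u/ at 12 rightward: word edge.
Targets with no active source: positions 1 4 5 6 7 8 9 10 stay [-ATR].
[+ATR] positions on the surface: 2 3 11 12.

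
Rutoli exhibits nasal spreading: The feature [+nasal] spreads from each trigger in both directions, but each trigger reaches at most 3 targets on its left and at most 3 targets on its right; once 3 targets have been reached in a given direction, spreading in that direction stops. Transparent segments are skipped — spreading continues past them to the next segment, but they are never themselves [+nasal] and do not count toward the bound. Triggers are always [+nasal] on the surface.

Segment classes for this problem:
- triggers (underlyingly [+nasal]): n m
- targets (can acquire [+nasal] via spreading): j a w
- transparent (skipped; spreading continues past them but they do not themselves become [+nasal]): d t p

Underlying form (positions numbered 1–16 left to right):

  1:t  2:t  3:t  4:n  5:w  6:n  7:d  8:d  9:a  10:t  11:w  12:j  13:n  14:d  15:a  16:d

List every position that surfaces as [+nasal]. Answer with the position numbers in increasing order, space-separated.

4 5 6 9 11 12 13 15

From /n/ at 4 rightward: 5 /w/ → [+nasal]; 6 /n/ is itself a trigger — this domain ends here.
From /n/ at 4 leftward: 3 /t/ transparent; 2 /t/ transparent; 1 /t/ transparent; word edge.
From /n/ at 6 rightward: 7 /d/ transparent; 8 /d/ transparent; 9 /a/ → [+nasal]; 10 /t/ transparent; 11 /w/ → [+nasal]; 12 /j/ → [+nasal]; bound reached.
From /n/ at 6 leftward: 5 /w/ → [+nasal]; 4 /n/ is itself a trigger — this domain ends here.
From /n/ at 13 rightward: 14 /d/ transparent; 15 /a/ → [+nasal]; 16 /d/ transparent; word edge.
From /n/ at 13 leftward: 12 /j/ → [+nasal]; 11 /w/ → [+nasal]; 10 /t/ transparent; 9 /a/ → [+nasal]; bound reached.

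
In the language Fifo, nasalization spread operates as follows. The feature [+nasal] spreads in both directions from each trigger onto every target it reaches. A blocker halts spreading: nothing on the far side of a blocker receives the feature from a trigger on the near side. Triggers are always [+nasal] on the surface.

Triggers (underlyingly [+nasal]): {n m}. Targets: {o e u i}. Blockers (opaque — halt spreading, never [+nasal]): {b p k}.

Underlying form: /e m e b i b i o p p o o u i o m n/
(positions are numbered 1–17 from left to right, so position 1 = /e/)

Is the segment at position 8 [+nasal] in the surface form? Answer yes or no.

no

From /m/ at 2 rightward: 3 /e/ → [+nasal]; 4 /b/ blocks.
From /m/ at 2 leftward: 1 /e/ → [+nasal]; word edge.
From /m/ at 16 rightward: 17 /n/ is itself a trigger — this domain ends here.
From /m/ at 16 leftward: 15 /o/ → [+nasal]; 14 /i/ → [+nasal]; 13 /u/ → [+nasal]; 12 /o/ → [+nasal]; 11 /o/ → [+nasal]; 10 /p/ blocks.
From /n/ at 17 rightward: word edge.
From /n/ at 17 leftward: 16 /m/ is itself a trigger — this domain ends here.
Targets with no active source: positions 5 7 8 stay [-nasal].
[+nasal] positions on the surface: 1 2 3 11 12 13 14 15 16 17.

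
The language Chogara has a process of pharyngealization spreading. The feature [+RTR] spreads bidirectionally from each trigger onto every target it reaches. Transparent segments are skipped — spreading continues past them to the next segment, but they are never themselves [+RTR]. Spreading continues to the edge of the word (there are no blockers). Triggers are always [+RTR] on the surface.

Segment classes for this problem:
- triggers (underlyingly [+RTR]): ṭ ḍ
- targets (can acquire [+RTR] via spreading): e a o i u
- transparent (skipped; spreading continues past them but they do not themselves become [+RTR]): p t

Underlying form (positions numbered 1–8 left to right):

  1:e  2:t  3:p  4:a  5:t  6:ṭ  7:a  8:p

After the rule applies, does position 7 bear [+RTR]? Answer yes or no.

yes

From /ṭ/ at 6 rightward: 7 /a/ → [+RTR]; 8 /p/ transparent; word edge.
From /ṭ/ at 6 leftward: 5 /t/ transparent; 4 /a/ → [+RTR]; 3 /p/ transparent; 2 /t/ transparent; 1 /e/ → [+RTR]; word edge.
[+RTR] positions on the surface: 1 4 6 7.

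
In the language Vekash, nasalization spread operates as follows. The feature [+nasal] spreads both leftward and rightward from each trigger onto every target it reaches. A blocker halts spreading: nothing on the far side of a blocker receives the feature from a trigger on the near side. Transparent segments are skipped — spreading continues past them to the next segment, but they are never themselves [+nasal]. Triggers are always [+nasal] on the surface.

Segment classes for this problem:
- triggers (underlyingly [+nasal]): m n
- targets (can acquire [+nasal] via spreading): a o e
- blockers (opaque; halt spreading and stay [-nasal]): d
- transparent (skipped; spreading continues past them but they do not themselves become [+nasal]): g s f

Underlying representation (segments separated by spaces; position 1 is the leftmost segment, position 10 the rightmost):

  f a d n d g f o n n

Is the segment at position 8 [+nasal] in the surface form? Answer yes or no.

From /n/ at 4 rightward: 5 /d/ blocks.
From /n/ at 4 leftward: 3 /d/ blocks.
From /n/ at 9 rightward: 10 /n/ is itself a trigger — this domain ends here.
From /n/ at 9 leftward: 8 /o/ → [+nasal]; 7 /f/ transparent; 6 /g/ transparent; 5 /d/ blocks.
From /n/ at 10 rightward: word edge.
From /n/ at 10 leftward: 9 /n/ is itself a trigger — this domain ends here.
Target with no active source: position 2 stays [-nasal].
[+nasal] positions on the surface: 4 8 9 10.

yes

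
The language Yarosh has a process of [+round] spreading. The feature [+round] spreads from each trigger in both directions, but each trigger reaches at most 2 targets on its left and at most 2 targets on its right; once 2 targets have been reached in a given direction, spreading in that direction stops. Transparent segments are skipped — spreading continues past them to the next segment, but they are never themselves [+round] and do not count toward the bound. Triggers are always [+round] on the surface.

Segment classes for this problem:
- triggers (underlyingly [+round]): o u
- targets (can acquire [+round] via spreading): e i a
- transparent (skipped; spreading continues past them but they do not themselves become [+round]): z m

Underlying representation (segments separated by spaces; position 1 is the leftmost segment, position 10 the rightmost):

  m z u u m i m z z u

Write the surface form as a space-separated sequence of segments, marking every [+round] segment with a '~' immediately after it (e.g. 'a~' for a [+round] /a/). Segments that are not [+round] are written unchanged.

From /u/ at 3 rightward: 4 /u/ is itself a trigger — this domain ends here.
From /u/ at 3 leftward: 2 /z/ transparent; 1 /m/ transparent; word edge.
From /u/ at 4 rightward: 5 /m/ transparent; 6 /i/ → [+round]; 7 /m/ transparent; 8 /z/ transparent; 9 /z/ transparent; 10 /u/ is itself a trigger — this domain ends here.
From /u/ at 4 leftward: 3 /u/ is itself a trigger — this domain ends here.
From /u/ at 10 rightward: word edge.
From /u/ at 10 leftward: 9 /z/ transparent; 8 /z/ transparent; 7 /m/ transparent; 6 /i/ → [+round]; 5 /m/ transparent; 4 /u/ is itself a trigger — this domain ends here.
[+round] positions on the surface: 3 4 6 10.

m z u~ u~ m i~ m z z u~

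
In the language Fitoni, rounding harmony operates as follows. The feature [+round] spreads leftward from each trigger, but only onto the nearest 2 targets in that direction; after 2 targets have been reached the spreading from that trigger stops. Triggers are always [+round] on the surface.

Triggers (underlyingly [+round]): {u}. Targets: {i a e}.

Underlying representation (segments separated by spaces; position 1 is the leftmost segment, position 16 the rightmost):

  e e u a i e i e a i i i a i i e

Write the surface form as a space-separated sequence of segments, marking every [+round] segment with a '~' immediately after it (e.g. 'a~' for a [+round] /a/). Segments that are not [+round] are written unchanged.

e~ e~ u~ a i e i e a i i i a i i e

From /u/ at 3 leftward: 2 /e/ → [+round]; 1 /e/ → [+round]; bound reached.
Targets with no active source: positions 4 5 6 7 8 9 10 11 12 13 14 15 16 stay [-round].
[+round] positions on the surface: 1 2 3.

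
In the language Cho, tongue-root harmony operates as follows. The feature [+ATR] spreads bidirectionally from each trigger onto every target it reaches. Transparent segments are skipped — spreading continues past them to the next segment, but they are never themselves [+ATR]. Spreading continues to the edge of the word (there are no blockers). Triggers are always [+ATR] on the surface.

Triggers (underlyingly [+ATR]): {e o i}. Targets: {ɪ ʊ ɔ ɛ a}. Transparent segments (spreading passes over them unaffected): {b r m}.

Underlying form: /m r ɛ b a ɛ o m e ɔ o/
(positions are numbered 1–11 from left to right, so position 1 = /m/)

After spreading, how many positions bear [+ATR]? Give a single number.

From /o/ at 7 rightward: 8 /m/ transparent; 9 /e/ is itself a trigger — this domain ends here.
From /o/ at 7 leftward: 6 /ɛ/ → [+ATR]; 5 /a/ → [+ATR]; 4 /b/ transparent; 3 /ɛ/ → [+ATR]; 2 /r/ transparent; 1 /m/ transparent; word edge.
From /e/ at 9 rightward: 10 /ɔ/ → [+ATR]; 11 /o/ is itself a trigger — this domain ends here.
From /e/ at 9 leftward: 8 /m/ transparent; 7 /o/ is itself a trigger — this domain ends here.
From /o/ at 11 rightward: word edge.
From /o/ at 11 leftward: 10 /ɔ/ → [+ATR]; 9 /e/ is itself a trigger — this domain ends here.
[+ATR] positions on the surface: 3 5 6 7 9 10 11.

7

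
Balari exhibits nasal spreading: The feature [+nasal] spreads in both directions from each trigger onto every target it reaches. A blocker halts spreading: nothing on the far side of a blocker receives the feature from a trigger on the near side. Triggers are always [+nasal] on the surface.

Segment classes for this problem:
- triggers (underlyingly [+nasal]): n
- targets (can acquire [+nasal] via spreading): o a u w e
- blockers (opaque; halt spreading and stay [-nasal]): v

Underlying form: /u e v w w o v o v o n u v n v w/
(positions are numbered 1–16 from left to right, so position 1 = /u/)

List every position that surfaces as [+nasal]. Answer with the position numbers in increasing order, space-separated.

From /n/ at 11 rightward: 12 /u/ → [+nasal]; 13 /v/ blocks.
From /n/ at 11 leftward: 10 /o/ → [+nasal]; 9 /v/ blocks.
From /n/ at 14 rightward: 15 /v/ blocks.
From /n/ at 14 leftward: 13 /v/ blocks.
Targets with no active source: positions 1 2 4 5 6 8 16 stay [-nasal].

10 11 12 14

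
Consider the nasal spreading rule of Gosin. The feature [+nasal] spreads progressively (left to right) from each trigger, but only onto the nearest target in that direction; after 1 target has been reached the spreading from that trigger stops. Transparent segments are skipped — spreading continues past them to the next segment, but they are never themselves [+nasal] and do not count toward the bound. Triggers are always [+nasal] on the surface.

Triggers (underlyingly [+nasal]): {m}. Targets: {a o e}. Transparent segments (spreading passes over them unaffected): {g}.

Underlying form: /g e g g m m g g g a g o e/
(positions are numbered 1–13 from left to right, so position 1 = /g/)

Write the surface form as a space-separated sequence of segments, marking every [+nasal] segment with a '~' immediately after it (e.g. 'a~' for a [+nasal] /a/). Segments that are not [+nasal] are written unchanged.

g e g g m~ m~ g g g a~ g o e

From /m/ at 5 rightward: 6 /m/ is itself a trigger — this domain ends here.
From /m/ at 6 rightward: 7 /g/ transparent; 8 /g/ transparent; 9 /g/ transparent; 10 /a/ → [+nasal]; bound reached.
Targets with no active source: positions 2 12 13 stay [-nasal].
[+nasal] positions on the surface: 5 6 10.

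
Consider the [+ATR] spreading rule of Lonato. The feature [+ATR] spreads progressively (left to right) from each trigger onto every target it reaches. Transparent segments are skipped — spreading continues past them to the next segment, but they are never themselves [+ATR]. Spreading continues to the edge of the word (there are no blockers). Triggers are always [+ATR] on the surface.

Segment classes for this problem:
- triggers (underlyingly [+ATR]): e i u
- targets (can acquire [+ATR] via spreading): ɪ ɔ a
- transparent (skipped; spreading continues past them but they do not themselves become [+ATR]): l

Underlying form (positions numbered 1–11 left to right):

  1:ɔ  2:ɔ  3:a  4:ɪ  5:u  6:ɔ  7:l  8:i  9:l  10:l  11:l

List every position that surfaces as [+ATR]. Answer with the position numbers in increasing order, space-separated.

5 6 8

From /u/ at 5 rightward: 6 /ɔ/ → [+ATR]; 7 /l/ transparent; 8 /i/ is itself a trigger — this domain ends here.
From /i/ at 8 rightward: 9 /l/ transparent; 10 /l/ transparent; 11 /l/ transparent; word edge.
Targets with no active source: positions 1 2 3 4 stay [-ATR].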